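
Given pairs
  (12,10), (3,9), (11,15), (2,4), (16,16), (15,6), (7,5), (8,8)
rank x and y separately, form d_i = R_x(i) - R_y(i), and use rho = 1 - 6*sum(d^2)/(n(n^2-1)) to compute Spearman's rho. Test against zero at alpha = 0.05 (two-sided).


Step 1: Rank x and y separately (midranks; no ties here).
rank(x): 12->6, 3->2, 11->5, 2->1, 16->8, 15->7, 7->3, 8->4
rank(y): 10->6, 9->5, 15->7, 4->1, 16->8, 6->3, 5->2, 8->4
Step 2: d_i = R_x(i) - R_y(i); compute d_i^2.
  (6-6)^2=0, (2-5)^2=9, (5-7)^2=4, (1-1)^2=0, (8-8)^2=0, (7-3)^2=16, (3-2)^2=1, (4-4)^2=0
sum(d^2) = 30.
Step 3: rho = 1 - 6*30 / (8*(8^2 - 1)) = 1 - 180/504 = 0.642857.
Step 4: Under H0, t = rho * sqrt((n-2)/(1-rho^2)) = 2.0557 ~ t(6).
Step 5: Two-sided p-value from the t-distribution with 6 df = 0.085559.
Step 6: alpha = 0.05. fail to reject H0.

rho = 0.6429, p = 0.085559, fail to reject H0 at alpha = 0.05.


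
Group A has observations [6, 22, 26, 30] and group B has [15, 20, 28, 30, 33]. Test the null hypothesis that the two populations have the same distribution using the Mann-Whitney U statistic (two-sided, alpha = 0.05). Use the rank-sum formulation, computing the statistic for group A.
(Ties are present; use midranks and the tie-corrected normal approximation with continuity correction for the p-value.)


Step 1: Combine and sort all 9 observations; assign midranks.
sorted (value, group): (6,X), (15,Y), (20,Y), (22,X), (26,X), (28,Y), (30,X), (30,Y), (33,Y)
ranks: 6->1, 15->2, 20->3, 22->4, 26->5, 28->6, 30->7.5, 30->7.5, 33->9
Step 2: Rank sum for X: R1 = 1 + 4 + 5 + 7.5 = 17.5.
Step 3: U_X = R1 - n1(n1+1)/2 = 17.5 - 4*5/2 = 17.5 - 10 = 7.5.
       U_Y = n1*n2 - U_X = 20 - 7.5 = 12.5.
Step 4: Ties are present, so use the tie-corrected normal approximation (with continuity correction) for the p-value.
Step 5: p-value = 0.622753; compare to alpha = 0.05. fail to reject H0.

U_X = 7.5, p = 0.622753, fail to reject H0 at alpha = 0.05.


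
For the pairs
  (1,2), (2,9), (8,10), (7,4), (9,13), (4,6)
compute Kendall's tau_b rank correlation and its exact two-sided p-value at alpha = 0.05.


Step 1: Enumerate the 15 unordered pairs (i,j) with i<j and classify each by sign(x_j-x_i) * sign(y_j-y_i).
  (1,2):dx=+1,dy=+7->C; (1,3):dx=+7,dy=+8->C; (1,4):dx=+6,dy=+2->C; (1,5):dx=+8,dy=+11->C
  (1,6):dx=+3,dy=+4->C; (2,3):dx=+6,dy=+1->C; (2,4):dx=+5,dy=-5->D; (2,5):dx=+7,dy=+4->C
  (2,6):dx=+2,dy=-3->D; (3,4):dx=-1,dy=-6->C; (3,5):dx=+1,dy=+3->C; (3,6):dx=-4,dy=-4->C
  (4,5):dx=+2,dy=+9->C; (4,6):dx=-3,dy=+2->D; (5,6):dx=-5,dy=-7->C
Step 2: C = 12, D = 3, total pairs = 15.
Step 3: tau = (C - D)/(n(n-1)/2) = (12 - 3)/15 = 0.600000.
Step 4: Exact two-sided p-value (enumerate n! = 720 permutations of y under H0): p = 0.136111.
Step 5: alpha = 0.05. fail to reject H0.

tau_b = 0.6000 (C=12, D=3), p = 0.136111, fail to reject H0.


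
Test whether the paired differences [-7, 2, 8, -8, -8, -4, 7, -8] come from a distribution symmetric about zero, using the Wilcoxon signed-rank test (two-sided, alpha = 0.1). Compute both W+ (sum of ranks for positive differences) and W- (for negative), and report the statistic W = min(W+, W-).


Step 1: Drop any zero differences (none here) and take |d_i|.
|d| = [7, 2, 8, 8, 8, 4, 7, 8]
Step 2: Midrank |d_i| (ties get averaged ranks).
ranks: |7|->3.5, |2|->1, |8|->6.5, |8|->6.5, |8|->6.5, |4|->2, |7|->3.5, |8|->6.5
Step 3: Attach original signs; sum ranks with positive sign and with negative sign.
W+ = 1 + 6.5 + 3.5 = 11
W- = 3.5 + 6.5 + 6.5 + 2 + 6.5 = 25
(Check: W+ + W- = 36 should equal n(n+1)/2 = 36.)
Step 4: Test statistic W = min(W+, W-) = 11.
Step 5: Ties in |d|, so use the tie-corrected normal approximation.
        E[W] = n(n+1)/4 = 8*9/4 = 18.
        Tie groups: |d|=7 (t=2), |d|=8 (t=4); sum(t^3 - t) = 66.
        Var[W] = n(n+1)(2n+1)/24 - sum(t^3-t)/48 = 1224/24 - 66/48 = 49.625.
        z = (W - E[W]) / sqrt(Var[W]) = (11 - 18) / 7.0445 = -0.9937.
        Two-sided p = 2*Phi(z) = 0.320377.
Step 6: alpha = 0.1. fail to reject H0.

W+ = 11, W- = 25, W = min = 11, p = 0.320377, fail to reject H0.


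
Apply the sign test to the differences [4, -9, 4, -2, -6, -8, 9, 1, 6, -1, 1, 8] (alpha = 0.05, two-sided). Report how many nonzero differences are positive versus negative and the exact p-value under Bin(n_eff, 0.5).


Step 1: Discard zero differences. Original n = 12; n_eff = number of nonzero differences = 12.
Nonzero differences (with sign): +4, -9, +4, -2, -6, -8, +9, +1, +6, -1, +1, +8
Step 2: Count signs: positive = 7, negative = 5.
Step 3: Under H0: P(positive) = 0.5, so the number of positives S ~ Bin(12, 0.5).
Step 4: Two-sided exact p-value = sum of Bin(12,0.5) probabilities at or below the observed probability = 0.774414.
Step 5: alpha = 0.05. fail to reject H0.

n_eff = 12, pos = 7, neg = 5, p = 0.774414, fail to reject H0.


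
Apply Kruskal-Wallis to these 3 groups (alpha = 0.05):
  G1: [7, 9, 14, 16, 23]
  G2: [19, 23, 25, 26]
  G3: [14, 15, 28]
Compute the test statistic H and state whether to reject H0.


Step 1: Combine all N = 12 observations and assign midranks.
sorted (value, group, rank): (7,G1,1), (9,G1,2), (14,G1,3.5), (14,G3,3.5), (15,G3,5), (16,G1,6), (19,G2,7), (23,G1,8.5), (23,G2,8.5), (25,G2,10), (26,G2,11), (28,G3,12)
Step 2: Sum ranks within each group.
R_1 = 21 (n_1 = 5)
R_2 = 36.5 (n_2 = 4)
R_3 = 20.5 (n_3 = 3)
Step 3: H = 12/(N(N+1)) * sum(R_i^2/n_i) - 3(N+1)
     = 12/(12*13) * (21^2/5 + 36.5^2/4 + 20.5^2/3) - 3*13
     = 0.076923 * 561.346 - 39
     = 4.180449.
Step 4: Ties present; correction factor C = 1 - 12/(12^3 - 12) = 0.993007. Corrected H = 4.180449 / 0.993007 = 4.209888.
Step 5: Under H0, H ~ chi^2(2); p-value = 0.121852.
Step 6: alpha = 0.05. fail to reject H0.

H = 4.2099, df = 2, p = 0.121852, fail to reject H0.


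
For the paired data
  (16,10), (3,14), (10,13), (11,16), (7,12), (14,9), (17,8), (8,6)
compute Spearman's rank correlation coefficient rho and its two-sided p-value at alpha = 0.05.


Step 1: Rank x and y separately (midranks; no ties here).
rank(x): 16->7, 3->1, 10->4, 11->5, 7->2, 14->6, 17->8, 8->3
rank(y): 10->4, 14->7, 13->6, 16->8, 12->5, 9->3, 8->2, 6->1
Step 2: d_i = R_x(i) - R_y(i); compute d_i^2.
  (7-4)^2=9, (1-7)^2=36, (4-6)^2=4, (5-8)^2=9, (2-5)^2=9, (6-3)^2=9, (8-2)^2=36, (3-1)^2=4
sum(d^2) = 116.
Step 3: rho = 1 - 6*116 / (8*(8^2 - 1)) = 1 - 696/504 = -0.380952.
Step 4: Under H0, t = rho * sqrt((n-2)/(1-rho^2)) = -1.0092 ~ t(6).
Step 5: Two-sided p-value from the t-distribution with 6 df = 0.351813.
Step 6: alpha = 0.05. fail to reject H0.

rho = -0.3810, p = 0.351813, fail to reject H0 at alpha = 0.05.


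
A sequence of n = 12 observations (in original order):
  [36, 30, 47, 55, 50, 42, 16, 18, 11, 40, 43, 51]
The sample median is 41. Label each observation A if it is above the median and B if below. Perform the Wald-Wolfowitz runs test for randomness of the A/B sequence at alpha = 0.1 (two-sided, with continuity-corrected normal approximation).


Step 1: Compute median = 41; label A = above, B = below.
Labels in order: BBAAAABBBBAA  (n_A = 6, n_B = 6)
Step 2: Count runs R = 4.
Step 3: Under H0 (random ordering), E[R] = 2*n_A*n_B/(n_A+n_B) + 1 = 2*6*6/12 + 1 = 7.0000.
        Var[R] = 2*n_A*n_B*(2*n_A*n_B - n_A - n_B) / ((n_A+n_B)^2 * (n_A+n_B-1)) = 4320/1584 = 2.7273.
        SD[R] = 1.6514.
Step 4: Continuity-corrected z = (R + 0.5 - E[R]) / SD[R] = (4 + 0.5 - 7.0000) / 1.6514 = -1.5138.
Step 5: Two-sided p-value via normal approximation = 2*(1 - Phi(|z|)) = 0.130070.
Step 6: alpha = 0.1. fail to reject H0.

R = 4, z = -1.5138, p = 0.130070, fail to reject H0.


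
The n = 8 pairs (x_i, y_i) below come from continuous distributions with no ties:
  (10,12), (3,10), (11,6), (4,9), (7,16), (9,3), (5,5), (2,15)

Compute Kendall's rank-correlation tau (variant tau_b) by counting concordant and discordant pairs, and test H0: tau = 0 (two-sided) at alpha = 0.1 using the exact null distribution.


Step 1: Enumerate the 28 unordered pairs (i,j) with i<j and classify each by sign(x_j-x_i) * sign(y_j-y_i).
  (1,2):dx=-7,dy=-2->C; (1,3):dx=+1,dy=-6->D; (1,4):dx=-6,dy=-3->C; (1,5):dx=-3,dy=+4->D
  (1,6):dx=-1,dy=-9->C; (1,7):dx=-5,dy=-7->C; (1,8):dx=-8,dy=+3->D; (2,3):dx=+8,dy=-4->D
  (2,4):dx=+1,dy=-1->D; (2,5):dx=+4,dy=+6->C; (2,6):dx=+6,dy=-7->D; (2,7):dx=+2,dy=-5->D
  (2,8):dx=-1,dy=+5->D; (3,4):dx=-7,dy=+3->D; (3,5):dx=-4,dy=+10->D; (3,6):dx=-2,dy=-3->C
  (3,7):dx=-6,dy=-1->C; (3,8):dx=-9,dy=+9->D; (4,5):dx=+3,dy=+7->C; (4,6):dx=+5,dy=-6->D
  (4,7):dx=+1,dy=-4->D; (4,8):dx=-2,dy=+6->D; (5,6):dx=+2,dy=-13->D; (5,7):dx=-2,dy=-11->C
  (5,8):dx=-5,dy=-1->C; (6,7):dx=-4,dy=+2->D; (6,8):dx=-7,dy=+12->D; (7,8):dx=-3,dy=+10->D
Step 2: C = 10, D = 18, total pairs = 28.
Step 3: tau = (C - D)/(n(n-1)/2) = (10 - 18)/28 = -0.285714.
Step 4: Exact two-sided p-value (enumerate n! = 40320 permutations of y under H0): p = 0.398760.
Step 5: alpha = 0.1. fail to reject H0.

tau_b = -0.2857 (C=10, D=18), p = 0.398760, fail to reject H0.


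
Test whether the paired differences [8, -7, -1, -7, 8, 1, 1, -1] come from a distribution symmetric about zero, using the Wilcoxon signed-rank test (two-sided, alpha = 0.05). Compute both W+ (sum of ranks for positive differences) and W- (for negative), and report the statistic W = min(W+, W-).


Step 1: Drop any zero differences (none here) and take |d_i|.
|d| = [8, 7, 1, 7, 8, 1, 1, 1]
Step 2: Midrank |d_i| (ties get averaged ranks).
ranks: |8|->7.5, |7|->5.5, |1|->2.5, |7|->5.5, |8|->7.5, |1|->2.5, |1|->2.5, |1|->2.5
Step 3: Attach original signs; sum ranks with positive sign and with negative sign.
W+ = 7.5 + 7.5 + 2.5 + 2.5 = 20
W- = 5.5 + 2.5 + 5.5 + 2.5 = 16
(Check: W+ + W- = 36 should equal n(n+1)/2 = 36.)
Step 4: Test statistic W = min(W+, W-) = 16.
Step 5: Ties in |d|, so use the tie-corrected normal approximation.
        E[W] = n(n+1)/4 = 8*9/4 = 18.
        Tie groups: |d|=1 (t=4), |d|=7 (t=2), |d|=8 (t=2); sum(t^3 - t) = 72.
        Var[W] = n(n+1)(2n+1)/24 - sum(t^3-t)/48 = 1224/24 - 72/48 = 49.5.
        z = (W - E[W]) / sqrt(Var[W]) = (16 - 18) / 7.0356 = -0.2843.
        Two-sided p = 2*Phi(z) = 0.776205.
Step 6: alpha = 0.05. fail to reject H0.

W+ = 20, W- = 16, W = min = 16, p = 0.776205, fail to reject H0.


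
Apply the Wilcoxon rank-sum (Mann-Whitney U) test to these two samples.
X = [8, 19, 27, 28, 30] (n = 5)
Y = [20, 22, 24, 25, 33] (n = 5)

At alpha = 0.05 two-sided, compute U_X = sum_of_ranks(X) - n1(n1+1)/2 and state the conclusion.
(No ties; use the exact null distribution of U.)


Step 1: Combine and sort all 10 observations; assign midranks.
sorted (value, group): (8,X), (19,X), (20,Y), (22,Y), (24,Y), (25,Y), (27,X), (28,X), (30,X), (33,Y)
ranks: 8->1, 19->2, 20->3, 22->4, 24->5, 25->6, 27->7, 28->8, 30->9, 33->10
Step 2: Rank sum for X: R1 = 1 + 2 + 7 + 8 + 9 = 27.
Step 3: U_X = R1 - n1(n1+1)/2 = 27 - 5*6/2 = 27 - 15 = 12.
       U_Y = n1*n2 - U_X = 25 - 12 = 13.
Step 4: No ties, so the exact null distribution of U (based on enumerating the C(10,5) = 252 equally likely rank assignments) gives the two-sided p-value.
Step 5: p-value = 1.000000; compare to alpha = 0.05. fail to reject H0.

U_X = 12, p = 1.000000, fail to reject H0 at alpha = 0.05.


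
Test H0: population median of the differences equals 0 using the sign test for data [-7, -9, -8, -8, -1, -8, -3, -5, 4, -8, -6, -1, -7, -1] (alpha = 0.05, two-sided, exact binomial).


Step 1: Discard zero differences. Original n = 14; n_eff = number of nonzero differences = 14.
Nonzero differences (with sign): -7, -9, -8, -8, -1, -8, -3, -5, +4, -8, -6, -1, -7, -1
Step 2: Count signs: positive = 1, negative = 13.
Step 3: Under H0: P(positive) = 0.5, so the number of positives S ~ Bin(14, 0.5).
Step 4: Two-sided exact p-value = sum of Bin(14,0.5) probabilities at or below the observed probability = 0.001831.
Step 5: alpha = 0.05. reject H0.

n_eff = 14, pos = 1, neg = 13, p = 0.001831, reject H0.


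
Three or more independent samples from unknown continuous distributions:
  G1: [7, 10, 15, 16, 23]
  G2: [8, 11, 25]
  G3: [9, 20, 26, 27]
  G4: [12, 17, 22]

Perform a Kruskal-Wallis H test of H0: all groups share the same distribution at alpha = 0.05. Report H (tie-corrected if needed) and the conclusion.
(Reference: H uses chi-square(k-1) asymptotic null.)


Step 1: Combine all N = 15 observations and assign midranks.
sorted (value, group, rank): (7,G1,1), (8,G2,2), (9,G3,3), (10,G1,4), (11,G2,5), (12,G4,6), (15,G1,7), (16,G1,8), (17,G4,9), (20,G3,10), (22,G4,11), (23,G1,12), (25,G2,13), (26,G3,14), (27,G3,15)
Step 2: Sum ranks within each group.
R_1 = 32 (n_1 = 5)
R_2 = 20 (n_2 = 3)
R_3 = 42 (n_3 = 4)
R_4 = 26 (n_4 = 3)
Step 3: H = 12/(N(N+1)) * sum(R_i^2/n_i) - 3(N+1)
     = 12/(15*16) * (32^2/5 + 20^2/3 + 42^2/4 + 26^2/3) - 3*16
     = 0.050000 * 1004.47 - 48
     = 2.223333.
Step 4: No ties, so H is used without correction.
Step 5: Under H0, H ~ chi^2(3); p-value = 0.527367.
Step 6: alpha = 0.05. fail to reject H0.

H = 2.2233, df = 3, p = 0.527367, fail to reject H0.


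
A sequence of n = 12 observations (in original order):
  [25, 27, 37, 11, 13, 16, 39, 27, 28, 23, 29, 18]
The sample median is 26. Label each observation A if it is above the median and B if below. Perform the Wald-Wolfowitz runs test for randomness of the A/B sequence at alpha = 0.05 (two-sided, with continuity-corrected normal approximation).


Step 1: Compute median = 26; label A = above, B = below.
Labels in order: BAABBBAAABAB  (n_A = 6, n_B = 6)
Step 2: Count runs R = 7.
Step 3: Under H0 (random ordering), E[R] = 2*n_A*n_B/(n_A+n_B) + 1 = 2*6*6/12 + 1 = 7.0000.
        Var[R] = 2*n_A*n_B*(2*n_A*n_B - n_A - n_B) / ((n_A+n_B)^2 * (n_A+n_B-1)) = 4320/1584 = 2.7273.
        SD[R] = 1.6514.
Step 4: R = E[R], so z = 0 with no continuity correction.
Step 5: Two-sided p-value via normal approximation = 2*(1 - Phi(|z|)) = 1.000000.
Step 6: alpha = 0.05. fail to reject H0.

R = 7, z = 0.0000, p = 1.000000, fail to reject H0.


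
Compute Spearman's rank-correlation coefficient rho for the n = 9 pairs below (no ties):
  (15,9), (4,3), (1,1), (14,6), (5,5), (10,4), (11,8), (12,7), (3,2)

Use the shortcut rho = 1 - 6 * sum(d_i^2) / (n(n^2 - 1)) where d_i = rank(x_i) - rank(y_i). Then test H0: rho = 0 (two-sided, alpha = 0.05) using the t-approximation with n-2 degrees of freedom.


Step 1: Rank x and y separately (midranks; no ties here).
rank(x): 15->9, 4->3, 1->1, 14->8, 5->4, 10->5, 11->6, 12->7, 3->2
rank(y): 9->9, 3->3, 1->1, 6->6, 5->5, 4->4, 8->8, 7->7, 2->2
Step 2: d_i = R_x(i) - R_y(i); compute d_i^2.
  (9-9)^2=0, (3-3)^2=0, (1-1)^2=0, (8-6)^2=4, (4-5)^2=1, (5-4)^2=1, (6-8)^2=4, (7-7)^2=0, (2-2)^2=0
sum(d^2) = 10.
Step 3: rho = 1 - 6*10 / (9*(9^2 - 1)) = 1 - 60/720 = 0.916667.
Step 4: Under H0, t = rho * sqrt((n-2)/(1-rho^2)) = 6.0685 ~ t(7).
Step 5: Two-sided p-value from the t-distribution with 7 df = 0.000507.
Step 6: alpha = 0.05. reject H0.

rho = 0.9167, p = 0.000507, reject H0 at alpha = 0.05.


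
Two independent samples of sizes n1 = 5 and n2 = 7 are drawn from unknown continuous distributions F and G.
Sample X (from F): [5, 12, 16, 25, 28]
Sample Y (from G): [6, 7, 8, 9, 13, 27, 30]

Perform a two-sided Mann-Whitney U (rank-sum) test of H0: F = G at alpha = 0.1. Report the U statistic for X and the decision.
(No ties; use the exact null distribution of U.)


Step 1: Combine and sort all 12 observations; assign midranks.
sorted (value, group): (5,X), (6,Y), (7,Y), (8,Y), (9,Y), (12,X), (13,Y), (16,X), (25,X), (27,Y), (28,X), (30,Y)
ranks: 5->1, 6->2, 7->3, 8->4, 9->5, 12->6, 13->7, 16->8, 25->9, 27->10, 28->11, 30->12
Step 2: Rank sum for X: R1 = 1 + 6 + 8 + 9 + 11 = 35.
Step 3: U_X = R1 - n1(n1+1)/2 = 35 - 5*6/2 = 35 - 15 = 20.
       U_Y = n1*n2 - U_X = 35 - 20 = 15.
Step 4: No ties, so the exact null distribution of U (based on enumerating the C(12,5) = 792 equally likely rank assignments) gives the two-sided p-value.
Step 5: p-value = 0.755051; compare to alpha = 0.1. fail to reject H0.

U_X = 20, p = 0.755051, fail to reject H0 at alpha = 0.1.


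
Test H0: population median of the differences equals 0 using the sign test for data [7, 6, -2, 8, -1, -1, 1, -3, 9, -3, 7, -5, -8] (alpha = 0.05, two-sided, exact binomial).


Step 1: Discard zero differences. Original n = 13; n_eff = number of nonzero differences = 13.
Nonzero differences (with sign): +7, +6, -2, +8, -1, -1, +1, -3, +9, -3, +7, -5, -8
Step 2: Count signs: positive = 6, negative = 7.
Step 3: Under H0: P(positive) = 0.5, so the number of positives S ~ Bin(13, 0.5).
Step 4: Two-sided exact p-value = sum of Bin(13,0.5) probabilities at or below the observed probability = 1.000000.
Step 5: alpha = 0.05. fail to reject H0.

n_eff = 13, pos = 6, neg = 7, p = 1.000000, fail to reject H0.


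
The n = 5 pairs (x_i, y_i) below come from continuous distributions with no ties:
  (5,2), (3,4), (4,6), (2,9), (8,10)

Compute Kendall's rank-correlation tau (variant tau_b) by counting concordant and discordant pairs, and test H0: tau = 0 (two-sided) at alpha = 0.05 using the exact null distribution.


Step 1: Enumerate the 10 unordered pairs (i,j) with i<j and classify each by sign(x_j-x_i) * sign(y_j-y_i).
  (1,2):dx=-2,dy=+2->D; (1,3):dx=-1,dy=+4->D; (1,4):dx=-3,dy=+7->D; (1,5):dx=+3,dy=+8->C
  (2,3):dx=+1,dy=+2->C; (2,4):dx=-1,dy=+5->D; (2,5):dx=+5,dy=+6->C; (3,4):dx=-2,dy=+3->D
  (3,5):dx=+4,dy=+4->C; (4,5):dx=+6,dy=+1->C
Step 2: C = 5, D = 5, total pairs = 10.
Step 3: tau = (C - D)/(n(n-1)/2) = (5 - 5)/10 = 0.000000.
Step 4: Exact two-sided p-value (enumerate n! = 120 permutations of y under H0): p = 1.000000.
Step 5: alpha = 0.05. fail to reject H0.

tau_b = 0.0000 (C=5, D=5), p = 1.000000, fail to reject H0.


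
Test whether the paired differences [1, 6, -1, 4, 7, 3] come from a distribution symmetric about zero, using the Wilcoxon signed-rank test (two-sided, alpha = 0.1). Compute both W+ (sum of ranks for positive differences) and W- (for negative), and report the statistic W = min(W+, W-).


Step 1: Drop any zero differences (none here) and take |d_i|.
|d| = [1, 6, 1, 4, 7, 3]
Step 2: Midrank |d_i| (ties get averaged ranks).
ranks: |1|->1.5, |6|->5, |1|->1.5, |4|->4, |7|->6, |3|->3
Step 3: Attach original signs; sum ranks with positive sign and with negative sign.
W+ = 1.5 + 5 + 4 + 6 + 3 = 19.5
W- = 1.5 = 1.5
(Check: W+ + W- = 21 should equal n(n+1)/2 = 21.)
Step 4: Test statistic W = min(W+, W-) = 1.5.
Step 5: Ties in |d|, so use the tie-corrected normal approximation.
        E[W] = n(n+1)/4 = 6*7/4 = 10.5.
        Tie groups: |d|=1 (t=2); sum(t^3 - t) = 6.
        Var[W] = n(n+1)(2n+1)/24 - sum(t^3-t)/48 = 546/24 - 6/48 = 22.625.
        z = (W - E[W]) / sqrt(Var[W]) = (1.5 - 10.5) / 4.7566 = -1.8921.
        Two-sided p = 2*Phi(z) = 0.058475.
Step 6: alpha = 0.1. reject H0.

W+ = 19.5, W- = 1.5, W = min = 1.5, p = 0.058475, reject H0.


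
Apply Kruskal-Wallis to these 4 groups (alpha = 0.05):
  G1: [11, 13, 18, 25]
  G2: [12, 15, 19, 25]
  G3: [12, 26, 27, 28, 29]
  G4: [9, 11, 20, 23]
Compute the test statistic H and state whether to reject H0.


Step 1: Combine all N = 17 observations and assign midranks.
sorted (value, group, rank): (9,G4,1), (11,G1,2.5), (11,G4,2.5), (12,G2,4.5), (12,G3,4.5), (13,G1,6), (15,G2,7), (18,G1,8), (19,G2,9), (20,G4,10), (23,G4,11), (25,G1,12.5), (25,G2,12.5), (26,G3,14), (27,G3,15), (28,G3,16), (29,G3,17)
Step 2: Sum ranks within each group.
R_1 = 29 (n_1 = 4)
R_2 = 33 (n_2 = 4)
R_3 = 66.5 (n_3 = 5)
R_4 = 24.5 (n_4 = 4)
Step 3: H = 12/(N(N+1)) * sum(R_i^2/n_i) - 3(N+1)
     = 12/(17*18) * (29^2/4 + 33^2/4 + 66.5^2/5 + 24.5^2/4) - 3*18
     = 0.039216 * 1517.01 - 54
     = 5.490686.
Step 4: Ties present; correction factor C = 1 - 18/(17^3 - 17) = 0.996324. Corrected H = 5.490686 / 0.996324 = 5.510947.
Step 5: Under H0, H ~ chi^2(3); p-value = 0.137985.
Step 6: alpha = 0.05. fail to reject H0.

H = 5.5109, df = 3, p = 0.137985, fail to reject H0.


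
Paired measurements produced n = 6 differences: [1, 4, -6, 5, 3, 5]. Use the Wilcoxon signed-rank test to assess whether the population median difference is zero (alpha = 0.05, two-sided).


Step 1: Drop any zero differences (none here) and take |d_i|.
|d| = [1, 4, 6, 5, 3, 5]
Step 2: Midrank |d_i| (ties get averaged ranks).
ranks: |1|->1, |4|->3, |6|->6, |5|->4.5, |3|->2, |5|->4.5
Step 3: Attach original signs; sum ranks with positive sign and with negative sign.
W+ = 1 + 3 + 4.5 + 2 + 4.5 = 15
W- = 6 = 6
(Check: W+ + W- = 21 should equal n(n+1)/2 = 21.)
Step 4: Test statistic W = min(W+, W-) = 6.
Step 5: Ties in |d|, so use the tie-corrected normal approximation.
        E[W] = n(n+1)/4 = 6*7/4 = 10.5.
        Tie groups: |d|=5 (t=2); sum(t^3 - t) = 6.
        Var[W] = n(n+1)(2n+1)/24 - sum(t^3-t)/48 = 546/24 - 6/48 = 22.625.
        z = (W - E[W]) / sqrt(Var[W]) = (6 - 10.5) / 4.7566 = -0.9461.
        Two-sided p = 2*Phi(z) = 0.344118.
Step 6: alpha = 0.05. fail to reject H0.

W+ = 15, W- = 6, W = min = 6, p = 0.344118, fail to reject H0.


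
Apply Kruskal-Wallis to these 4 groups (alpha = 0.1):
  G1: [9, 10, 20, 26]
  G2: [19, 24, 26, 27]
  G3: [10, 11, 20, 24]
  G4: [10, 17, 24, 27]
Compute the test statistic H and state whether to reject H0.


Step 1: Combine all N = 16 observations and assign midranks.
sorted (value, group, rank): (9,G1,1), (10,G1,3), (10,G3,3), (10,G4,3), (11,G3,5), (17,G4,6), (19,G2,7), (20,G1,8.5), (20,G3,8.5), (24,G2,11), (24,G3,11), (24,G4,11), (26,G1,13.5), (26,G2,13.5), (27,G2,15.5), (27,G4,15.5)
Step 2: Sum ranks within each group.
R_1 = 26 (n_1 = 4)
R_2 = 47 (n_2 = 4)
R_3 = 27.5 (n_3 = 4)
R_4 = 35.5 (n_4 = 4)
Step 3: H = 12/(N(N+1)) * sum(R_i^2/n_i) - 3(N+1)
     = 12/(16*17) * (26^2/4 + 47^2/4 + 27.5^2/4 + 35.5^2/4) - 3*17
     = 0.044118 * 1225.38 - 51
     = 3.060662.
Step 4: Ties present; correction factor C = 1 - 66/(16^3 - 16) = 0.983824. Corrected H = 3.060662 / 0.983824 = 3.110987.
Step 5: Under H0, H ~ chi^2(3); p-value = 0.374828.
Step 6: alpha = 0.1. fail to reject H0.

H = 3.1110, df = 3, p = 0.374828, fail to reject H0.


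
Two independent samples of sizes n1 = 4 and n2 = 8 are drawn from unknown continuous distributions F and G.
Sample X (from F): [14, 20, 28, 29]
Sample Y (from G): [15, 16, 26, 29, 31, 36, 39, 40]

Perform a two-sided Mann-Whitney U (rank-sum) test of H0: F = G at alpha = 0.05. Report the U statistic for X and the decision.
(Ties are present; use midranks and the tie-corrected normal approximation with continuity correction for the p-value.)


Step 1: Combine and sort all 12 observations; assign midranks.
sorted (value, group): (14,X), (15,Y), (16,Y), (20,X), (26,Y), (28,X), (29,X), (29,Y), (31,Y), (36,Y), (39,Y), (40,Y)
ranks: 14->1, 15->2, 16->3, 20->4, 26->5, 28->6, 29->7.5, 29->7.5, 31->9, 36->10, 39->11, 40->12
Step 2: Rank sum for X: R1 = 1 + 4 + 6 + 7.5 = 18.5.
Step 3: U_X = R1 - n1(n1+1)/2 = 18.5 - 4*5/2 = 18.5 - 10 = 8.5.
       U_Y = n1*n2 - U_X = 32 - 8.5 = 23.5.
Step 4: Ties are present, so use the tie-corrected normal approximation (with continuity correction) for the p-value.
Step 5: p-value = 0.233663; compare to alpha = 0.05. fail to reject H0.

U_X = 8.5, p = 0.233663, fail to reject H0 at alpha = 0.05.


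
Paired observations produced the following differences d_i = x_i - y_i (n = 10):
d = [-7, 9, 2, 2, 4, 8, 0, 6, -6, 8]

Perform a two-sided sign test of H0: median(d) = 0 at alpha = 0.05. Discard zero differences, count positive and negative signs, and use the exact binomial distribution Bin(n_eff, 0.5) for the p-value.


Step 1: Discard zero differences. Original n = 10; n_eff = number of nonzero differences = 9.
Nonzero differences (with sign): -7, +9, +2, +2, +4, +8, +6, -6, +8
Step 2: Count signs: positive = 7, negative = 2.
Step 3: Under H0: P(positive) = 0.5, so the number of positives S ~ Bin(9, 0.5).
Step 4: Two-sided exact p-value = sum of Bin(9,0.5) probabilities at or below the observed probability = 0.179688.
Step 5: alpha = 0.05. fail to reject H0.

n_eff = 9, pos = 7, neg = 2, p = 0.179688, fail to reject H0.


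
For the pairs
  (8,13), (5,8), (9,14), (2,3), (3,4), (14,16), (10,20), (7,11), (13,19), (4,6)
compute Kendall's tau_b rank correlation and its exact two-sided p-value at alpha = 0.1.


Step 1: Enumerate the 45 unordered pairs (i,j) with i<j and classify each by sign(x_j-x_i) * sign(y_j-y_i).
  (1,2):dx=-3,dy=-5->C; (1,3):dx=+1,dy=+1->C; (1,4):dx=-6,dy=-10->C; (1,5):dx=-5,dy=-9->C
  (1,6):dx=+6,dy=+3->C; (1,7):dx=+2,dy=+7->C; (1,8):dx=-1,dy=-2->C; (1,9):dx=+5,dy=+6->C
  (1,10):dx=-4,dy=-7->C; (2,3):dx=+4,dy=+6->C; (2,4):dx=-3,dy=-5->C; (2,5):dx=-2,dy=-4->C
  (2,6):dx=+9,dy=+8->C; (2,7):dx=+5,dy=+12->C; (2,8):dx=+2,dy=+3->C; (2,9):dx=+8,dy=+11->C
  (2,10):dx=-1,dy=-2->C; (3,4):dx=-7,dy=-11->C; (3,5):dx=-6,dy=-10->C; (3,6):dx=+5,dy=+2->C
  (3,7):dx=+1,dy=+6->C; (3,8):dx=-2,dy=-3->C; (3,9):dx=+4,dy=+5->C; (3,10):dx=-5,dy=-8->C
  (4,5):dx=+1,dy=+1->C; (4,6):dx=+12,dy=+13->C; (4,7):dx=+8,dy=+17->C; (4,8):dx=+5,dy=+8->C
  (4,9):dx=+11,dy=+16->C; (4,10):dx=+2,dy=+3->C; (5,6):dx=+11,dy=+12->C; (5,7):dx=+7,dy=+16->C
  (5,8):dx=+4,dy=+7->C; (5,9):dx=+10,dy=+15->C; (5,10):dx=+1,dy=+2->C; (6,7):dx=-4,dy=+4->D
  (6,8):dx=-7,dy=-5->C; (6,9):dx=-1,dy=+3->D; (6,10):dx=-10,dy=-10->C; (7,8):dx=-3,dy=-9->C
  (7,9):dx=+3,dy=-1->D; (7,10):dx=-6,dy=-14->C; (8,9):dx=+6,dy=+8->C; (8,10):dx=-3,dy=-5->C
  (9,10):dx=-9,dy=-13->C
Step 2: C = 42, D = 3, total pairs = 45.
Step 3: tau = (C - D)/(n(n-1)/2) = (42 - 3)/45 = 0.866667.
Step 4: Exact two-sided p-value (enumerate n! = 3628800 permutations of y under H0): p = 0.000115.
Step 5: alpha = 0.1. reject H0.

tau_b = 0.8667 (C=42, D=3), p = 0.000115, reject H0.


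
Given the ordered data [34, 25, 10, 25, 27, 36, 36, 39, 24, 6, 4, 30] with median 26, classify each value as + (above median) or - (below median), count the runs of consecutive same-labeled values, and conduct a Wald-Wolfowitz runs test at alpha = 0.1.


Step 1: Compute median = 26; label A = above, B = below.
Labels in order: ABBBAAAABBBA  (n_A = 6, n_B = 6)
Step 2: Count runs R = 5.
Step 3: Under H0 (random ordering), E[R] = 2*n_A*n_B/(n_A+n_B) + 1 = 2*6*6/12 + 1 = 7.0000.
        Var[R] = 2*n_A*n_B*(2*n_A*n_B - n_A - n_B) / ((n_A+n_B)^2 * (n_A+n_B-1)) = 4320/1584 = 2.7273.
        SD[R] = 1.6514.
Step 4: Continuity-corrected z = (R + 0.5 - E[R]) / SD[R] = (5 + 0.5 - 7.0000) / 1.6514 = -0.9083.
Step 5: Two-sided p-value via normal approximation = 2*(1 - Phi(|z|)) = 0.363722.
Step 6: alpha = 0.1. fail to reject H0.

R = 5, z = -0.9083, p = 0.363722, fail to reject H0.


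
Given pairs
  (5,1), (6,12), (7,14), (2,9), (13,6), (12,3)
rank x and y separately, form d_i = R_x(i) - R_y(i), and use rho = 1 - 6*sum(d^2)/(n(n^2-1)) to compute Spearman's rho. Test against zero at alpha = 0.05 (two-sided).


Step 1: Rank x and y separately (midranks; no ties here).
rank(x): 5->2, 6->3, 7->4, 2->1, 13->6, 12->5
rank(y): 1->1, 12->5, 14->6, 9->4, 6->3, 3->2
Step 2: d_i = R_x(i) - R_y(i); compute d_i^2.
  (2-1)^2=1, (3-5)^2=4, (4-6)^2=4, (1-4)^2=9, (6-3)^2=9, (5-2)^2=9
sum(d^2) = 36.
Step 3: rho = 1 - 6*36 / (6*(6^2 - 1)) = 1 - 216/210 = -0.028571.
Step 4: Under H0, t = rho * sqrt((n-2)/(1-rho^2)) = -0.0572 ~ t(4).
Step 5: Two-sided p-value from the t-distribution with 4 df = 0.957155.
Step 6: alpha = 0.05. fail to reject H0.

rho = -0.0286, p = 0.957155, fail to reject H0 at alpha = 0.05.


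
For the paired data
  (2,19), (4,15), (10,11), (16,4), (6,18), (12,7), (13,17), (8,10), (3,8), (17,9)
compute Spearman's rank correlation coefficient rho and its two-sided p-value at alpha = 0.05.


Step 1: Rank x and y separately (midranks; no ties here).
rank(x): 2->1, 4->3, 10->6, 16->9, 6->4, 12->7, 13->8, 8->5, 3->2, 17->10
rank(y): 19->10, 15->7, 11->6, 4->1, 18->9, 7->2, 17->8, 10->5, 8->3, 9->4
Step 2: d_i = R_x(i) - R_y(i); compute d_i^2.
  (1-10)^2=81, (3-7)^2=16, (6-6)^2=0, (9-1)^2=64, (4-9)^2=25, (7-2)^2=25, (8-8)^2=0, (5-5)^2=0, (2-3)^2=1, (10-4)^2=36
sum(d^2) = 248.
Step 3: rho = 1 - 6*248 / (10*(10^2 - 1)) = 1 - 1488/990 = -0.503030.
Step 4: Under H0, t = rho * sqrt((n-2)/(1-rho^2)) = -1.6462 ~ t(8).
Step 5: Two-sided p-value from the t-distribution with 8 df = 0.138334.
Step 6: alpha = 0.05. fail to reject H0.

rho = -0.5030, p = 0.138334, fail to reject H0 at alpha = 0.05.


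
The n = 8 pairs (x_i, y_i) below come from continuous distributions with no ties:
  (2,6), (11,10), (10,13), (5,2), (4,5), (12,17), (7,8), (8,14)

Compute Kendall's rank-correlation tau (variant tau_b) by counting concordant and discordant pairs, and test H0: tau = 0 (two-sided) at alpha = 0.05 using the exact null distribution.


Step 1: Enumerate the 28 unordered pairs (i,j) with i<j and classify each by sign(x_j-x_i) * sign(y_j-y_i).
  (1,2):dx=+9,dy=+4->C; (1,3):dx=+8,dy=+7->C; (1,4):dx=+3,dy=-4->D; (1,5):dx=+2,dy=-1->D
  (1,6):dx=+10,dy=+11->C; (1,7):dx=+5,dy=+2->C; (1,8):dx=+6,dy=+8->C; (2,3):dx=-1,dy=+3->D
  (2,4):dx=-6,dy=-8->C; (2,5):dx=-7,dy=-5->C; (2,6):dx=+1,dy=+7->C; (2,7):dx=-4,dy=-2->C
  (2,8):dx=-3,dy=+4->D; (3,4):dx=-5,dy=-11->C; (3,5):dx=-6,dy=-8->C; (3,6):dx=+2,dy=+4->C
  (3,7):dx=-3,dy=-5->C; (3,8):dx=-2,dy=+1->D; (4,5):dx=-1,dy=+3->D; (4,6):dx=+7,dy=+15->C
  (4,7):dx=+2,dy=+6->C; (4,8):dx=+3,dy=+12->C; (5,6):dx=+8,dy=+12->C; (5,7):dx=+3,dy=+3->C
  (5,8):dx=+4,dy=+9->C; (6,7):dx=-5,dy=-9->C; (6,8):dx=-4,dy=-3->C; (7,8):dx=+1,dy=+6->C
Step 2: C = 22, D = 6, total pairs = 28.
Step 3: tau = (C - D)/(n(n-1)/2) = (22 - 6)/28 = 0.571429.
Step 4: Exact two-sided p-value (enumerate n! = 40320 permutations of y under H0): p = 0.061012.
Step 5: alpha = 0.05. fail to reject H0.

tau_b = 0.5714 (C=22, D=6), p = 0.061012, fail to reject H0.


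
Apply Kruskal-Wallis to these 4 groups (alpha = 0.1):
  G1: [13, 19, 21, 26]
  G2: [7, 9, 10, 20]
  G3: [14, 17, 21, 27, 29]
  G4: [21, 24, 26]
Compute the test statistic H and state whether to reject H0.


Step 1: Combine all N = 16 observations and assign midranks.
sorted (value, group, rank): (7,G2,1), (9,G2,2), (10,G2,3), (13,G1,4), (14,G3,5), (17,G3,6), (19,G1,7), (20,G2,8), (21,G1,10), (21,G3,10), (21,G4,10), (24,G4,12), (26,G1,13.5), (26,G4,13.5), (27,G3,15), (29,G3,16)
Step 2: Sum ranks within each group.
R_1 = 34.5 (n_1 = 4)
R_2 = 14 (n_2 = 4)
R_3 = 52 (n_3 = 5)
R_4 = 35.5 (n_4 = 3)
Step 3: H = 12/(N(N+1)) * sum(R_i^2/n_i) - 3(N+1)
     = 12/(16*17) * (34.5^2/4 + 14^2/4 + 52^2/5 + 35.5^2/3) - 3*17
     = 0.044118 * 1307.45 - 51
     = 6.681434.
Step 4: Ties present; correction factor C = 1 - 30/(16^3 - 16) = 0.992647. Corrected H = 6.681434 / 0.992647 = 6.730926.
Step 5: Under H0, H ~ chi^2(3); p-value = 0.080987.
Step 6: alpha = 0.1. reject H0.

H = 6.7309, df = 3, p = 0.080987, reject H0.


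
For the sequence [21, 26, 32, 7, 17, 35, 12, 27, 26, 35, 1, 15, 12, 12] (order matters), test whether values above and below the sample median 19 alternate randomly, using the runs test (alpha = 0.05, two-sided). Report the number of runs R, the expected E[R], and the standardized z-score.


Step 1: Compute median = 19; label A = above, B = below.
Labels in order: AAABBABAAABBBB  (n_A = 7, n_B = 7)
Step 2: Count runs R = 6.
Step 3: Under H0 (random ordering), E[R] = 2*n_A*n_B/(n_A+n_B) + 1 = 2*7*7/14 + 1 = 8.0000.
        Var[R] = 2*n_A*n_B*(2*n_A*n_B - n_A - n_B) / ((n_A+n_B)^2 * (n_A+n_B-1)) = 8232/2548 = 3.2308.
        SD[R] = 1.7974.
Step 4: Continuity-corrected z = (R + 0.5 - E[R]) / SD[R] = (6 + 0.5 - 8.0000) / 1.7974 = -0.8345.
Step 5: Two-sided p-value via normal approximation = 2*(1 - Phi(|z|)) = 0.403986.
Step 6: alpha = 0.05. fail to reject H0.

R = 6, z = -0.8345, p = 0.403986, fail to reject H0.


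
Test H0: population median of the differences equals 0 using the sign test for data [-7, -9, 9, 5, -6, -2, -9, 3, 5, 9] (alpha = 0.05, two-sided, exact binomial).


Step 1: Discard zero differences. Original n = 10; n_eff = number of nonzero differences = 10.
Nonzero differences (with sign): -7, -9, +9, +5, -6, -2, -9, +3, +5, +9
Step 2: Count signs: positive = 5, negative = 5.
Step 3: Under H0: P(positive) = 0.5, so the number of positives S ~ Bin(10, 0.5).
Step 4: Two-sided exact p-value = sum of Bin(10,0.5) probabilities at or below the observed probability = 1.000000.
Step 5: alpha = 0.05. fail to reject H0.

n_eff = 10, pos = 5, neg = 5, p = 1.000000, fail to reject H0.


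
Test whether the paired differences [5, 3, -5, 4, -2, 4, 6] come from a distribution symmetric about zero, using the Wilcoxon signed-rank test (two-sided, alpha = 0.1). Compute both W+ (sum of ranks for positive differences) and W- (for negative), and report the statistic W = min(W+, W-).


Step 1: Drop any zero differences (none here) and take |d_i|.
|d| = [5, 3, 5, 4, 2, 4, 6]
Step 2: Midrank |d_i| (ties get averaged ranks).
ranks: |5|->5.5, |3|->2, |5|->5.5, |4|->3.5, |2|->1, |4|->3.5, |6|->7
Step 3: Attach original signs; sum ranks with positive sign and with negative sign.
W+ = 5.5 + 2 + 3.5 + 3.5 + 7 = 21.5
W- = 5.5 + 1 = 6.5
(Check: W+ + W- = 28 should equal n(n+1)/2 = 28.)
Step 4: Test statistic W = min(W+, W-) = 6.5.
Step 5: Ties in |d|, so use the tie-corrected normal approximation.
        E[W] = n(n+1)/4 = 7*8/4 = 14.
        Tie groups: |d|=4 (t=2), |d|=5 (t=2); sum(t^3 - t) = 12.
        Var[W] = n(n+1)(2n+1)/24 - sum(t^3-t)/48 = 840/24 - 12/48 = 34.75.
        z = (W - E[W]) / sqrt(Var[W]) = (6.5 - 14) / 5.8949 = -1.2723.
        Two-sided p = 2*Phi(z) = 0.203272.
Step 6: alpha = 0.1. fail to reject H0.

W+ = 21.5, W- = 6.5, W = min = 6.5, p = 0.203272, fail to reject H0.


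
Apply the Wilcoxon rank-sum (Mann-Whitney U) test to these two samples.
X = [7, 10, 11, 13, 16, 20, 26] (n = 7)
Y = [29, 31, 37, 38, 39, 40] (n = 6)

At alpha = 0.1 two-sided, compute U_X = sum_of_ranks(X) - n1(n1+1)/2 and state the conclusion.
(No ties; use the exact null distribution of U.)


Step 1: Combine and sort all 13 observations; assign midranks.
sorted (value, group): (7,X), (10,X), (11,X), (13,X), (16,X), (20,X), (26,X), (29,Y), (31,Y), (37,Y), (38,Y), (39,Y), (40,Y)
ranks: 7->1, 10->2, 11->3, 13->4, 16->5, 20->6, 26->7, 29->8, 31->9, 37->10, 38->11, 39->12, 40->13
Step 2: Rank sum for X: R1 = 1 + 2 + 3 + 4 + 5 + 6 + 7 = 28.
Step 3: U_X = R1 - n1(n1+1)/2 = 28 - 7*8/2 = 28 - 28 = 0.
       U_Y = n1*n2 - U_X = 42 - 0 = 42.
Step 4: No ties, so the exact null distribution of U (based on enumerating the C(13,7) = 1716 equally likely rank assignments) gives the two-sided p-value.
Step 5: p-value = 0.001166; compare to alpha = 0.1. reject H0.

U_X = 0, p = 0.001166, reject H0 at alpha = 0.1.


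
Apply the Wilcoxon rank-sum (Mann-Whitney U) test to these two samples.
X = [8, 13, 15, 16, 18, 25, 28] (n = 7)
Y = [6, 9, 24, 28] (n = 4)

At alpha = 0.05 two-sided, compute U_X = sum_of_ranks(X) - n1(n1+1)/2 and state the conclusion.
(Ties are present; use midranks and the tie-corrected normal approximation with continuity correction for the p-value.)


Step 1: Combine and sort all 11 observations; assign midranks.
sorted (value, group): (6,Y), (8,X), (9,Y), (13,X), (15,X), (16,X), (18,X), (24,Y), (25,X), (28,X), (28,Y)
ranks: 6->1, 8->2, 9->3, 13->4, 15->5, 16->6, 18->7, 24->8, 25->9, 28->10.5, 28->10.5
Step 2: Rank sum for X: R1 = 2 + 4 + 5 + 6 + 7 + 9 + 10.5 = 43.5.
Step 3: U_X = R1 - n1(n1+1)/2 = 43.5 - 7*8/2 = 43.5 - 28 = 15.5.
       U_Y = n1*n2 - U_X = 28 - 15.5 = 12.5.
Step 4: Ties are present, so use the tie-corrected normal approximation (with continuity correction) for the p-value.
Step 5: p-value = 0.849769; compare to alpha = 0.05. fail to reject H0.

U_X = 15.5, p = 0.849769, fail to reject H0 at alpha = 0.05.


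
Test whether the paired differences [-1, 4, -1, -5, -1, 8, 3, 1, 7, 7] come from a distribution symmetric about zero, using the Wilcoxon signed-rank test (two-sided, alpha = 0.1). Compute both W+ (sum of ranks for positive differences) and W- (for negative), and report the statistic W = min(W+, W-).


Step 1: Drop any zero differences (none here) and take |d_i|.
|d| = [1, 4, 1, 5, 1, 8, 3, 1, 7, 7]
Step 2: Midrank |d_i| (ties get averaged ranks).
ranks: |1|->2.5, |4|->6, |1|->2.5, |5|->7, |1|->2.5, |8|->10, |3|->5, |1|->2.5, |7|->8.5, |7|->8.5
Step 3: Attach original signs; sum ranks with positive sign and with negative sign.
W+ = 6 + 10 + 5 + 2.5 + 8.5 + 8.5 = 40.5
W- = 2.5 + 2.5 + 7 + 2.5 = 14.5
(Check: W+ + W- = 55 should equal n(n+1)/2 = 55.)
Step 4: Test statistic W = min(W+, W-) = 14.5.
Step 5: Ties in |d|, so use the tie-corrected normal approximation.
        E[W] = n(n+1)/4 = 10*11/4 = 27.5.
        Tie groups: |d|=1 (t=4), |d|=7 (t=2); sum(t^3 - t) = 66.
        Var[W] = n(n+1)(2n+1)/24 - sum(t^3-t)/48 = 2310/24 - 66/48 = 94.875.
        z = (W - E[W]) / sqrt(Var[W]) = (14.5 - 27.5) / 9.7404 = -1.3347.
        Two-sided p = 2*Phi(z) = 0.181991.
Step 6: alpha = 0.1. fail to reject H0.

W+ = 40.5, W- = 14.5, W = min = 14.5, p = 0.181991, fail to reject H0.


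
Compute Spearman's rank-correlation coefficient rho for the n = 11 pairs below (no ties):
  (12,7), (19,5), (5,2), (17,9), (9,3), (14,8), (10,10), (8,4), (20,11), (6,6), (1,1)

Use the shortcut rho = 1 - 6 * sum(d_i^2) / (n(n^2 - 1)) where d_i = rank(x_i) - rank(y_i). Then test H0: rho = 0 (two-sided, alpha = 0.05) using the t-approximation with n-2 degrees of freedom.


Step 1: Rank x and y separately (midranks; no ties here).
rank(x): 12->7, 19->10, 5->2, 17->9, 9->5, 14->8, 10->6, 8->4, 20->11, 6->3, 1->1
rank(y): 7->7, 5->5, 2->2, 9->9, 3->3, 8->8, 10->10, 4->4, 11->11, 6->6, 1->1
Step 2: d_i = R_x(i) - R_y(i); compute d_i^2.
  (7-7)^2=0, (10-5)^2=25, (2-2)^2=0, (9-9)^2=0, (5-3)^2=4, (8-8)^2=0, (6-10)^2=16, (4-4)^2=0, (11-11)^2=0, (3-6)^2=9, (1-1)^2=0
sum(d^2) = 54.
Step 3: rho = 1 - 6*54 / (11*(11^2 - 1)) = 1 - 324/1320 = 0.754545.
Step 4: Under H0, t = rho * sqrt((n-2)/(1-rho^2)) = 3.4494 ~ t(9).
Step 5: Two-sided p-value from the t-distribution with 9 df = 0.007282.
Step 6: alpha = 0.05. reject H0.

rho = 0.7545, p = 0.007282, reject H0 at alpha = 0.05.


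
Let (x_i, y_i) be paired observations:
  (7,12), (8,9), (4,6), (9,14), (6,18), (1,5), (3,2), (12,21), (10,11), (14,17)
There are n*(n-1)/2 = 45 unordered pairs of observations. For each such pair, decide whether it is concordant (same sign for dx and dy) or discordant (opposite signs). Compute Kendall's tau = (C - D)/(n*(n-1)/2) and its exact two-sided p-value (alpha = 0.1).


Step 1: Enumerate the 45 unordered pairs (i,j) with i<j and classify each by sign(x_j-x_i) * sign(y_j-y_i).
  (1,2):dx=+1,dy=-3->D; (1,3):dx=-3,dy=-6->C; (1,4):dx=+2,dy=+2->C; (1,5):dx=-1,dy=+6->D
  (1,6):dx=-6,dy=-7->C; (1,7):dx=-4,dy=-10->C; (1,8):dx=+5,dy=+9->C; (1,9):dx=+3,dy=-1->D
  (1,10):dx=+7,dy=+5->C; (2,3):dx=-4,dy=-3->C; (2,4):dx=+1,dy=+5->C; (2,5):dx=-2,dy=+9->D
  (2,6):dx=-7,dy=-4->C; (2,7):dx=-5,dy=-7->C; (2,8):dx=+4,dy=+12->C; (2,9):dx=+2,dy=+2->C
  (2,10):dx=+6,dy=+8->C; (3,4):dx=+5,dy=+8->C; (3,5):dx=+2,dy=+12->C; (3,6):dx=-3,dy=-1->C
  (3,7):dx=-1,dy=-4->C; (3,8):dx=+8,dy=+15->C; (3,9):dx=+6,dy=+5->C; (3,10):dx=+10,dy=+11->C
  (4,5):dx=-3,dy=+4->D; (4,6):dx=-8,dy=-9->C; (4,7):dx=-6,dy=-12->C; (4,8):dx=+3,dy=+7->C
  (4,9):dx=+1,dy=-3->D; (4,10):dx=+5,dy=+3->C; (5,6):dx=-5,dy=-13->C; (5,7):dx=-3,dy=-16->C
  (5,8):dx=+6,dy=+3->C; (5,9):dx=+4,dy=-7->D; (5,10):dx=+8,dy=-1->D; (6,7):dx=+2,dy=-3->D
  (6,8):dx=+11,dy=+16->C; (6,9):dx=+9,dy=+6->C; (6,10):dx=+13,dy=+12->C; (7,8):dx=+9,dy=+19->C
  (7,9):dx=+7,dy=+9->C; (7,10):dx=+11,dy=+15->C; (8,9):dx=-2,dy=-10->C; (8,10):dx=+2,dy=-4->D
  (9,10):dx=+4,dy=+6->C
Step 2: C = 35, D = 10, total pairs = 45.
Step 3: tau = (C - D)/(n(n-1)/2) = (35 - 10)/45 = 0.555556.
Step 4: Exact two-sided p-value (enumerate n! = 3628800 permutations of y under H0): p = 0.028609.
Step 5: alpha = 0.1. reject H0.

tau_b = 0.5556 (C=35, D=10), p = 0.028609, reject H0.


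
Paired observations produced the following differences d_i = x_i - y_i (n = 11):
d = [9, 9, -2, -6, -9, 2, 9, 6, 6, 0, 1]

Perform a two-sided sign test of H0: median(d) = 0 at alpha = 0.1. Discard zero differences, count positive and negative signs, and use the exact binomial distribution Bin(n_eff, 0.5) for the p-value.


Step 1: Discard zero differences. Original n = 11; n_eff = number of nonzero differences = 10.
Nonzero differences (with sign): +9, +9, -2, -6, -9, +2, +9, +6, +6, +1
Step 2: Count signs: positive = 7, negative = 3.
Step 3: Under H0: P(positive) = 0.5, so the number of positives S ~ Bin(10, 0.5).
Step 4: Two-sided exact p-value = sum of Bin(10,0.5) probabilities at or below the observed probability = 0.343750.
Step 5: alpha = 0.1. fail to reject H0.

n_eff = 10, pos = 7, neg = 3, p = 0.343750, fail to reject H0.
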